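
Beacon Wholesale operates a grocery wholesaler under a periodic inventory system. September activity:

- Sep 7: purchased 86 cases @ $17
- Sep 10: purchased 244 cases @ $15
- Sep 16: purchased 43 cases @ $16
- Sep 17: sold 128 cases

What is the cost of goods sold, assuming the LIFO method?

COGS = $1,963

Sep 17, 128 sold [LIFO — newest first]: 43 @ $16 + 85 @ $15 = $1,963
Ending inventory: 86 @ $17 + 159 @ $15 = $3,847
Check: goods available $5,810 = COGS $1,963 + ending $3,847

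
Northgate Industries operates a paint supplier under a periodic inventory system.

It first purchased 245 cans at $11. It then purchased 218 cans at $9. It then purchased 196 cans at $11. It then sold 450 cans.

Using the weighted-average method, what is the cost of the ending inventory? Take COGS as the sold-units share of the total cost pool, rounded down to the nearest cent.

Sale 1, sell 450: 450/659 × $6,813.00 → $4,652.27
Ending inventory (cost pool remaining) = $2,160.73

Ending inventory = $2,160.73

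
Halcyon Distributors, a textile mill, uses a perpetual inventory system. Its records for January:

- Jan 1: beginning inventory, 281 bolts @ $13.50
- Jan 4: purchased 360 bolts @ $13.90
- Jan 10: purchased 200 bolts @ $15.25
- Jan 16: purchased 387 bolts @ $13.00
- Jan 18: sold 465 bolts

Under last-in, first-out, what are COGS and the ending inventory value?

Jan 18, 465 sold [LIFO — newest first]: 387 @ $13.00 + 78 @ $15.25 = $6,220.50
Ending inventory: 281 @ $13.50 + 360 @ $13.90 + 122 @ $15.25 = $10,658.00

COGS = $6,220.50; ending inventory = $10,658.00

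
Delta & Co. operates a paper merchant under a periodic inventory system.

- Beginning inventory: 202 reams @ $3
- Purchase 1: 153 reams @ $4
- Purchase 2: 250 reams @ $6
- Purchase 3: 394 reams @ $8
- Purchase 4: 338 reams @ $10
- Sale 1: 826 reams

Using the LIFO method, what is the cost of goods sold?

COGS = $7,096

Sale 1 (826) [LIFO — newest first]: 338 @ $10 + 394 @ $8 + 94 @ $6 = $7,096
Ending inventory: 202 @ $3 + 153 @ $4 + 156 @ $6 = $2,154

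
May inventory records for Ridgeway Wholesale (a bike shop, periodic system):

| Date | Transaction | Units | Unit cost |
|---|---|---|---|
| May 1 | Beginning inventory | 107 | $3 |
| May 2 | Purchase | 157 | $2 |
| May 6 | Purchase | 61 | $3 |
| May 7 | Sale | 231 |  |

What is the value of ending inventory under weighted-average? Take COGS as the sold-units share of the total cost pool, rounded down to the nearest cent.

Ending inventory = $236.60

May 7, sell 231: 231/325 × $818.00 → $581.40
Ending inventory (cost pool remaining) = $236.60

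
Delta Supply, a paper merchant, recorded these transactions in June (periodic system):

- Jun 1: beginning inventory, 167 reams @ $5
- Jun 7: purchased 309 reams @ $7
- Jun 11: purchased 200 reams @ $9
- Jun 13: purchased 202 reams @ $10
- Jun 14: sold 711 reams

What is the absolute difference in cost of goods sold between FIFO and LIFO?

FIFO COGS: 167 @ $5 + 309 @ $7 + 200 @ $9 + 35 @ $10 = $5,148
LIFO COGS: 202 @ $10 + 200 @ $9 + 309 @ $7 = $5,983
Difference = |$5,148 − $5,983| = $835

$835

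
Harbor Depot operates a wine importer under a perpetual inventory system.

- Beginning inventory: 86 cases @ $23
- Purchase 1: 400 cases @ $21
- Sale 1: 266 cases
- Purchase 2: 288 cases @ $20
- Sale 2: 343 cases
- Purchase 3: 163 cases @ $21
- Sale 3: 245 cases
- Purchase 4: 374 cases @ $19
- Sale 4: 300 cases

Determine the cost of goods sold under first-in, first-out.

Sale 1 (266) [FIFO — oldest first]: 86 @ $23 + 180 @ $21 = $5,758
Sale 2 (343) [FIFO — oldest first]: 220 @ $21 + 123 @ $20 = $7,080
Sale 3 (245) [FIFO — oldest first]: 165 @ $20 + 80 @ $21 = $4,980
Sale 4 (300) [FIFO — oldest first]: 83 @ $21 + 217 @ $19 = $5,866
Total COGS = $5,758 + $7,080 + $4,980 + $5,866 = $23,684
Ending inventory: 157 @ $19 = $2,983
Check: goods available $26,667 = COGS $23,684 + ending $2,983

COGS = $23,684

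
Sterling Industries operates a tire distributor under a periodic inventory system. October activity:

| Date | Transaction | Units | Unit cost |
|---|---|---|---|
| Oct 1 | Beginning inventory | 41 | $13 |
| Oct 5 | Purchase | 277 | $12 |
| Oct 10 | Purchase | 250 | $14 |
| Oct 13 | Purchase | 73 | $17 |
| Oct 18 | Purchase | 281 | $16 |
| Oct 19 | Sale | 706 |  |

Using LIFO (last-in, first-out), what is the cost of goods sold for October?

COGS = $10,461

Oct 19, 706 sold [LIFO — newest first]: 281 @ $16 + 73 @ $17 + 250 @ $14 + 102 @ $12 = $10,461
Ending inventory: 41 @ $13 + 175 @ $12 = $2,633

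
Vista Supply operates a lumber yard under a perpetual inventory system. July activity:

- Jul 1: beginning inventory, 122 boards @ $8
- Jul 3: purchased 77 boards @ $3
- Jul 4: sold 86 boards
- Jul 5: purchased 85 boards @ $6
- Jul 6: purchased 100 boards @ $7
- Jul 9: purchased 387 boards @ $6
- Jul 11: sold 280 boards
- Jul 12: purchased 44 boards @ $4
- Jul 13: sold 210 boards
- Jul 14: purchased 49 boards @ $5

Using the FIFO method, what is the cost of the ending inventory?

Ending inventory = $1,591

Jul 4, 86 sold [FIFO — oldest first]: 86 @ $8 = $688
Jul 11, 280 sold [FIFO — oldest first]: 36 @ $8 + 77 @ $3 + 85 @ $6 + 82 @ $7 = $1,603
Jul 13, 210 sold [FIFO — oldest first]: 18 @ $7 + 192 @ $6 = $1,278
Total COGS = $688 + $1,603 + $1,278 = $3,569
Ending inventory: 195 @ $6 + 44 @ $4 + 49 @ $5 = $1,591
Check: goods available $5,160 = COGS $3,569 + ending $1,591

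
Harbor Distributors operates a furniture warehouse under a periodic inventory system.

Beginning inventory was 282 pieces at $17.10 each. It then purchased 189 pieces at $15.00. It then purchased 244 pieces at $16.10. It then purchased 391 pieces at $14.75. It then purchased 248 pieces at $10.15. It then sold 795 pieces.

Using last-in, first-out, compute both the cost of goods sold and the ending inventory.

Sale 1 (795) [LIFO — newest first]: 248 @ $10.15 + 391 @ $14.75 + 156 @ $16.10 = $10,796.05
Ending inventory: 282 @ $17.10 + 189 @ $15.00 + 88 @ $16.10 = $9,074.00
Check: goods available $19,870.05 = COGS $10,796.05 + ending $9,074.00

COGS = $10,796.05; ending inventory = $9,074.00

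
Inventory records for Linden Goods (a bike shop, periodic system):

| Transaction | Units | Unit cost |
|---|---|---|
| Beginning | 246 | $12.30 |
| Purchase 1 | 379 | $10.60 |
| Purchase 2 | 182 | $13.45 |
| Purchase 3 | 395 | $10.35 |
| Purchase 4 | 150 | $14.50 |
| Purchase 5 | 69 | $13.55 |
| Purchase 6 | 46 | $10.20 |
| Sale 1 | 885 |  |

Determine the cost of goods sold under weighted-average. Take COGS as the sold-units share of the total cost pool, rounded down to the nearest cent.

COGS = $10,351.24

Sale 1, sell 885: 885/1467 × $17,158.50 → $10,351.24
Ending inventory (cost pool remaining) = $6,807.26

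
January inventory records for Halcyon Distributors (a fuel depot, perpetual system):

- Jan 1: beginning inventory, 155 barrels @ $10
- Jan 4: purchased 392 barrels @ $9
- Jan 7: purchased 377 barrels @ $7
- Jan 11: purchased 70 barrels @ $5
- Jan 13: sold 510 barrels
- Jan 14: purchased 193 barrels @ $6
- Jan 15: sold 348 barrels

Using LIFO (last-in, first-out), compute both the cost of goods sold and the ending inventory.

Jan 13, 510 sold [LIFO — newest first]: 70 @ $5 + 377 @ $7 + 63 @ $9 = $3,556
Jan 15, 348 sold [LIFO — newest first]: 193 @ $6 + 155 @ $9 = $2,553
Total COGS = $3,556 + $2,553 = $6,109
Ending inventory: 155 @ $10 + 174 @ $9 = $3,116

COGS = $6,109; ending inventory = $3,116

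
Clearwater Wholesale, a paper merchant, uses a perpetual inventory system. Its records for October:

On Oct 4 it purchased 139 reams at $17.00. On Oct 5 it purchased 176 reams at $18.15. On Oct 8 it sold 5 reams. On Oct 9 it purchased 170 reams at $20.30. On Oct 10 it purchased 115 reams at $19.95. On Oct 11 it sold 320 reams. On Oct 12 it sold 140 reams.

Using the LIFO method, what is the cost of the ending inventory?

Oct 8, 5 sold [LIFO — newest first]: 5 @ $18.15 = $90.75
Oct 11, 320 sold [LIFO — newest first]: 115 @ $19.95 + 170 @ $20.30 + 35 @ $18.15 = $6,380.50
Oct 12, 140 sold [LIFO — newest first]: 136 @ $18.15 + 4 @ $17.00 = $2,536.40
Total COGS = $90.75 + $6,380.50 + $2,536.40 = $9,007.65
Ending inventory: 135 @ $17.00 = $2,295.00

Ending inventory = $2,295.00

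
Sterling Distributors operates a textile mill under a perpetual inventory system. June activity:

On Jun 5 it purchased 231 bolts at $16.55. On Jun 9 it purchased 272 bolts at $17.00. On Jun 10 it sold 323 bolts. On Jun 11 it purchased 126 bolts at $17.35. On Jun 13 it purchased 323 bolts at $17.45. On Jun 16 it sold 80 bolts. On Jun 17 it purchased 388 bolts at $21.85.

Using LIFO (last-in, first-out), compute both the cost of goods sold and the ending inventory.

Jun 10, 323 sold [LIFO — newest first]: 272 @ $17.00 + 51 @ $16.55 = $5,468.05
Jun 16, 80 sold [LIFO — newest first]: 80 @ $17.45 = $1,396.00
Total COGS = $5,468.05 + $1,396.00 = $6,864.05
Ending inventory: 180 @ $16.55 + 126 @ $17.35 + 243 @ $17.45 + 388 @ $21.85 = $17,883.25

COGS = $6,864.05; ending inventory = $17,883.25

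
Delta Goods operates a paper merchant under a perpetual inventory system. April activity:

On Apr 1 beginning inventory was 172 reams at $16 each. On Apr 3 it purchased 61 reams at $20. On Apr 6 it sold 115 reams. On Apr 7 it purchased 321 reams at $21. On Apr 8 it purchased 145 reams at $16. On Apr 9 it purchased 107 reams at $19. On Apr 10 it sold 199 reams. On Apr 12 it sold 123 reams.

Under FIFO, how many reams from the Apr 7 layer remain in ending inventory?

Apr 6, 115 sold [FIFO — oldest first]: 115 @ $16 = $1,840
Apr 10, 199 sold [FIFO — oldest first]: 57 @ $16 + 61 @ $20 + 81 @ $21 = $3,833
Apr 12, 123 sold [FIFO — oldest first]: 123 @ $21 = $2,583
Total COGS = $1,840 + $3,833 + $2,583 = $8,256
Ending inventory: 117 @ $21 + 145 @ $16 + 107 @ $19 = $6,810

117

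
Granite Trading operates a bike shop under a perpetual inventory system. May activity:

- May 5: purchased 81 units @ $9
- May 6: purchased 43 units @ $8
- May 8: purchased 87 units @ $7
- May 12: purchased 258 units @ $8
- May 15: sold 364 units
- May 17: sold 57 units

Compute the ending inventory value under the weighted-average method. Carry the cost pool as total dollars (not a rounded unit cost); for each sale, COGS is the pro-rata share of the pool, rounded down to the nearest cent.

After May 5: 81 on hand, pool $729.00 (≈ $9.0000 each)
After May 6: 124 on hand, pool $1,073.00 (≈ $8.6532 each)
After May 8: 211 on hand, pool $1,682.00 (≈ $7.9716 each)
After May 12: 469 on hand, pool $3,746.00 (≈ $7.9872 each)
May 15, sell 364: 364/469 × $3,746.00 → $2,907.34
May 17, sell 57: 57/105 × $838.66 → $455.27
Total COGS = $2,907.34 + $455.27 = $3,362.61
Ending inventory (cost pool remaining) = $383.39

Ending inventory = $383.39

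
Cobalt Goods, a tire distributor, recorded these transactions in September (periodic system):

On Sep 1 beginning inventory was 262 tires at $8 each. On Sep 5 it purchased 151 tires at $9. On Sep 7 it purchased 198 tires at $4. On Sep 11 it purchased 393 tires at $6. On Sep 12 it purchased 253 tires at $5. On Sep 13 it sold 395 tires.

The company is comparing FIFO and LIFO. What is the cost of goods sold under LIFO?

FIFO COGS: 262 @ $8 + 133 @ $9 = $3,293
LIFO COGS: 253 @ $5 + 142 @ $6 = $2,117

COGS = $2,117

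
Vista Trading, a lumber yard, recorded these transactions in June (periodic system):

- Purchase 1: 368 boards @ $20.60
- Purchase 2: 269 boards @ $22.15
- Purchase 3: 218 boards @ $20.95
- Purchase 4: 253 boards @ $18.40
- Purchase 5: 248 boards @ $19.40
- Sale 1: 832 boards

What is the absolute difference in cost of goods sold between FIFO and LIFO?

FIFO COGS: 368 @ $20.60 + 269 @ $22.15 + 195 @ $20.95 = $17,624.40
LIFO COGS: 248 @ $19.40 + 253 @ $18.40 + 218 @ $20.95 + 113 @ $22.15 = $16,536.45
Difference = |$17,624.40 − $16,536.45| = $1,087.95

$1,087.95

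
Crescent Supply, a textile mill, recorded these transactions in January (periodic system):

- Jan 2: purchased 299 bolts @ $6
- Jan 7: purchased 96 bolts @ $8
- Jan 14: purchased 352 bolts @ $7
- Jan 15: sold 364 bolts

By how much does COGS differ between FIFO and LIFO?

FIFO COGS: 299 @ $6 + 65 @ $8 = $2,314
LIFO COGS: 352 @ $7 + 12 @ $8 = $2,560
Difference = |$2,314 − $2,560| = $246

$246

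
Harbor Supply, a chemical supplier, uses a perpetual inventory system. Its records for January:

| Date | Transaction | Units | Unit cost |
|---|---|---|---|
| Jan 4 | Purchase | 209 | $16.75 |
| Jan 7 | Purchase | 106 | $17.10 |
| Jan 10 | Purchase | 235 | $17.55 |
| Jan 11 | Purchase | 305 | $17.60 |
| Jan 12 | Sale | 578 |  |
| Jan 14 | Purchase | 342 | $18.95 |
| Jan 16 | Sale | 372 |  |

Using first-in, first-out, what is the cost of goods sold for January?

COGS = $16,605.85

Jan 12, 578 sold [FIFO — oldest first]: 209 @ $16.75 + 106 @ $17.10 + 235 @ $17.55 + 28 @ $17.60 = $9,930.40
Jan 16, 372 sold [FIFO — oldest first]: 277 @ $17.60 + 95 @ $18.95 = $6,675.45
Total COGS = $9,930.40 + $6,675.45 = $16,605.85
Ending inventory: 247 @ $18.95 = $4,680.65
Check: goods available $21,286.50 = COGS $16,605.85 + ending $4,680.65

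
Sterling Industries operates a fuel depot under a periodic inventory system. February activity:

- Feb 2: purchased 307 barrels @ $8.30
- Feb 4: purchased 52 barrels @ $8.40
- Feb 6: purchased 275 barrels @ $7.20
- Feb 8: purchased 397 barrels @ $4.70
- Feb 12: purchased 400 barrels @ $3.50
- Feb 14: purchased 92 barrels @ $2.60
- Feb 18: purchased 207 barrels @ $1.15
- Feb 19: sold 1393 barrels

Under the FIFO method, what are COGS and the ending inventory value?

COGS = $8,097.80; ending inventory = $610.25

Feb 19, 1393 sold [FIFO — oldest first]: 307 @ $8.30 + 52 @ $8.40 + 275 @ $7.20 + 397 @ $4.70 + 362 @ $3.50 = $8,097.80
Ending inventory: 38 @ $3.50 + 92 @ $2.60 + 207 @ $1.15 = $610.25
Check: goods available $8,708.05 = COGS $8,097.80 + ending $610.25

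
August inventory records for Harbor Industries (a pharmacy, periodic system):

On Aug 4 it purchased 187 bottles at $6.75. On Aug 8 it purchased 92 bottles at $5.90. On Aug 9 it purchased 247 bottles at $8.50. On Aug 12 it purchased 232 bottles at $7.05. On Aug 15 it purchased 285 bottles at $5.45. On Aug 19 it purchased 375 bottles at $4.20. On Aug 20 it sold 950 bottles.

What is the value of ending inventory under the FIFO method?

Ending inventory = $2,081.85

Aug 20, 950 sold [FIFO — oldest first]: 187 @ $6.75 + 92 @ $5.90 + 247 @ $8.50 + 232 @ $7.05 + 192 @ $5.45 = $6,586.55
Ending inventory: 93 @ $5.45 + 375 @ $4.20 = $2,081.85
Check: goods available $8,668.40 = COGS $6,586.55 + ending $2,081.85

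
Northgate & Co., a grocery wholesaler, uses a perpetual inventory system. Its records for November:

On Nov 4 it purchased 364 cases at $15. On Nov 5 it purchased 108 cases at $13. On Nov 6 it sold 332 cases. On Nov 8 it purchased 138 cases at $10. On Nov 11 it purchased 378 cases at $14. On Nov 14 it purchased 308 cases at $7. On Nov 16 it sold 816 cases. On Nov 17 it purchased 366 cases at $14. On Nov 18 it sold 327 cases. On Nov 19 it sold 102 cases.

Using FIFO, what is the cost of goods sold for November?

Nov 6, 332 sold [FIFO — oldest first]: 332 @ $15 = $4,980
Nov 16, 816 sold [FIFO — oldest first]: 32 @ $15 + 108 @ $13 + 138 @ $10 + 378 @ $14 + 160 @ $7 = $9,676
Nov 18, 327 sold [FIFO — oldest first]: 148 @ $7 + 179 @ $14 = $3,542
Nov 19, 102 sold [FIFO — oldest first]: 102 @ $14 = $1,428
Total COGS = $4,980 + $9,676 + $3,542 + $1,428 = $19,626
Ending inventory: 85 @ $14 = $1,190

COGS = $19,626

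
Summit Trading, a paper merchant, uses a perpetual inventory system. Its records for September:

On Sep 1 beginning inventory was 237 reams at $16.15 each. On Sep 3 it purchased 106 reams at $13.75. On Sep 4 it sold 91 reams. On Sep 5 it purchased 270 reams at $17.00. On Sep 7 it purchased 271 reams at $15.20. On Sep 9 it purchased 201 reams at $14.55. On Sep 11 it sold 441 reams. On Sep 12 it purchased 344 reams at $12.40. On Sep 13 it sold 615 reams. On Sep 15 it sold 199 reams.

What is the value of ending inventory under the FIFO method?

Ending inventory = $1,029.20

Sep 4, 91 sold [FIFO — oldest first]: 91 @ $16.15 = $1,469.65
Sep 11, 441 sold [FIFO — oldest first]: 146 @ $16.15 + 106 @ $13.75 + 189 @ $17.00 = $7,028.40
Sep 13, 615 sold [FIFO — oldest first]: 81 @ $17.00 + 271 @ $15.20 + 201 @ $14.55 + 62 @ $12.40 = $9,189.55
Sep 15, 199 sold [FIFO — oldest first]: 199 @ $12.40 = $2,467.60
Total COGS = $1,469.65 + $7,028.40 + $9,189.55 + $2,467.60 = $20,155.20
Ending inventory: 83 @ $12.40 = $1,029.20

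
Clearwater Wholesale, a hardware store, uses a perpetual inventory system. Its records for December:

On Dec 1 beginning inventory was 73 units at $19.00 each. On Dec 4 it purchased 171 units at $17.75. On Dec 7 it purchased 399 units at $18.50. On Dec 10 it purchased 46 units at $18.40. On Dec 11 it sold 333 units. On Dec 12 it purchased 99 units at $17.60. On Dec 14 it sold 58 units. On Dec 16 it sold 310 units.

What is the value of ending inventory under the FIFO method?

Dec 11, 333 sold [FIFO — oldest first]: 73 @ $19.00 + 171 @ $17.75 + 89 @ $18.50 = $6,068.75
Dec 14, 58 sold [FIFO — oldest first]: 58 @ $18.50 = $1,073.00
Dec 16, 310 sold [FIFO — oldest first]: 252 @ $18.50 + 46 @ $18.40 + 12 @ $17.60 = $5,719.60
Total COGS = $6,068.75 + $1,073.00 + $5,719.60 = $12,861.35
Ending inventory: 87 @ $17.60 = $1,531.20

Ending inventory = $1,531.20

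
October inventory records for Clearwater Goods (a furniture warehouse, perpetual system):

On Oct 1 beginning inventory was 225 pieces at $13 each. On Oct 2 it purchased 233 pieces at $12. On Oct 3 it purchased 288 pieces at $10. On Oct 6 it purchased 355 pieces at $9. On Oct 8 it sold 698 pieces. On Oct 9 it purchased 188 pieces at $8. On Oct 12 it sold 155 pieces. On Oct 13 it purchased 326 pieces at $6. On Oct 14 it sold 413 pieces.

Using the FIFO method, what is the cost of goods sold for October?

COGS = $13,116

Oct 8, 698 sold [FIFO — oldest first]: 225 @ $13 + 233 @ $12 + 240 @ $10 = $8,121
Oct 12, 155 sold [FIFO — oldest first]: 48 @ $10 + 107 @ $9 = $1,443
Oct 14, 413 sold [FIFO — oldest first]: 248 @ $9 + 165 @ $8 = $3,552
Total COGS = $8,121 + $1,443 + $3,552 = $13,116
Ending inventory: 23 @ $8 + 326 @ $6 = $2,140
Check: goods available $15,256 = COGS $13,116 + ending $2,140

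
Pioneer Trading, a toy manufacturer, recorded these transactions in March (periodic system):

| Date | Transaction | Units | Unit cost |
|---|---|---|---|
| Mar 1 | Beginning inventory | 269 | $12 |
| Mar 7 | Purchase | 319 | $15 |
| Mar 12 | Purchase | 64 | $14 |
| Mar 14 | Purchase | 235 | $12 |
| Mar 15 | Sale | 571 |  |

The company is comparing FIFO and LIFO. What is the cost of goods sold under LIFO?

FIFO COGS: 269 @ $12 + 302 @ $15 = $7,758
LIFO COGS: 235 @ $12 + 64 @ $14 + 272 @ $15 = $7,796

COGS = $7,796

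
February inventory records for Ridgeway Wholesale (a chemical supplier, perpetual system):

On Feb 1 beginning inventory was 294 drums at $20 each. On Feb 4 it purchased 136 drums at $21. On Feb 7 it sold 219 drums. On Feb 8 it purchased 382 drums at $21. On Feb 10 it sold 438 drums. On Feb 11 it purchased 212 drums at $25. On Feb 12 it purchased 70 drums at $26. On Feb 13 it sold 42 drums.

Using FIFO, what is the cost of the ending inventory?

Feb 7, 219 sold [FIFO — oldest first]: 219 @ $20 = $4,380
Feb 10, 438 sold [FIFO — oldest first]: 75 @ $20 + 136 @ $21 + 227 @ $21 = $9,123
Feb 13, 42 sold [FIFO — oldest first]: 42 @ $21 = $882
Total COGS = $4,380 + $9,123 + $882 = $14,385
Ending inventory: 113 @ $21 + 212 @ $25 + 70 @ $26 = $9,493

Ending inventory = $9,493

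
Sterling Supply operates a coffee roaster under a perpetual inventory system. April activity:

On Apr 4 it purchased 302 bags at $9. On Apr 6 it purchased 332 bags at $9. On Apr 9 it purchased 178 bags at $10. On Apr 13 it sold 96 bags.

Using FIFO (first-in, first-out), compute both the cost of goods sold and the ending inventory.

COGS = $864; ending inventory = $6,622

Apr 13, 96 sold [FIFO — oldest first]: 96 @ $9 = $864
Ending inventory: 206 @ $9 + 332 @ $9 + 178 @ $10 = $6,622
Check: goods available $7,486 = COGS $864 + ending $6,622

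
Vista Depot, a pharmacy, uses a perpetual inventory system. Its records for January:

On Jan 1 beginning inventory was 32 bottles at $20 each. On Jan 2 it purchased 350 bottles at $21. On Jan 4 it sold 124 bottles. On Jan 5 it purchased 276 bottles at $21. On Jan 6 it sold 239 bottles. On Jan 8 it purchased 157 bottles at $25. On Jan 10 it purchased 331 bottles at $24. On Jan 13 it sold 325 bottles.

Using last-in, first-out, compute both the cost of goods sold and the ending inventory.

Jan 4, 124 sold [LIFO — newest first]: 124 @ $21 = $2,604
Jan 6, 239 sold [LIFO — newest first]: 239 @ $21 = $5,019
Jan 13, 325 sold [LIFO — newest first]: 325 @ $24 = $7,800
Total COGS = $2,604 + $5,019 + $7,800 = $15,423
Ending inventory: 32 @ $20 + 226 @ $21 + 37 @ $21 + 157 @ $25 + 6 @ $24 = $10,232

COGS = $15,423; ending inventory = $10,232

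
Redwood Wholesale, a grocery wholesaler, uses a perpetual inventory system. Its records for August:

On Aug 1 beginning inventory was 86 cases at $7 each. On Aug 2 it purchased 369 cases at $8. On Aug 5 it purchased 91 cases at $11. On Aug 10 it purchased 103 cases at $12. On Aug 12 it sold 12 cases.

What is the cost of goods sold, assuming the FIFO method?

Aug 12, 12 sold [FIFO — oldest first]: 12 @ $7 = $84
Ending inventory: 74 @ $7 + 369 @ $8 + 91 @ $11 + 103 @ $12 = $5,707

COGS = $84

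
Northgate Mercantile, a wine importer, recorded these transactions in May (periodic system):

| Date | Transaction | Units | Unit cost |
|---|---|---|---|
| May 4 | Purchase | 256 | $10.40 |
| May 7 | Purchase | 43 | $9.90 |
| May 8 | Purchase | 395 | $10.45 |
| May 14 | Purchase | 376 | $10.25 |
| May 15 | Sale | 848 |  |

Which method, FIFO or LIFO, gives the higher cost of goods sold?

FIFO COGS: 256 @ $10.40 + 43 @ $9.90 + 395 @ $10.45 + 154 @ $10.25 = $8,794.35
LIFO COGS: 376 @ $10.25 + 395 @ $10.45 + 43 @ $9.90 + 34 @ $10.40 = $8,761.05

FIFO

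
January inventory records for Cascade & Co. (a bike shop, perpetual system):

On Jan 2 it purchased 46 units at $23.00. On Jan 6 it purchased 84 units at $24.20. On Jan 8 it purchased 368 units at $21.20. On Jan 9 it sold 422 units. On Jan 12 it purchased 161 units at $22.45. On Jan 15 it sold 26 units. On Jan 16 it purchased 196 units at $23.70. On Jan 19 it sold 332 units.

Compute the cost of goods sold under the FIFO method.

Jan 9, 422 sold [FIFO — oldest first]: 46 @ $23.00 + 84 @ $24.20 + 292 @ $21.20 = $9,281.20
Jan 15, 26 sold [FIFO — oldest first]: 26 @ $21.20 = $551.20
Jan 19, 332 sold [FIFO — oldest first]: 50 @ $21.20 + 161 @ $22.45 + 121 @ $23.70 = $7,542.15
Total COGS = $9,281.20 + $551.20 + $7,542.15 = $17,374.55
Ending inventory: 75 @ $23.70 = $1,777.50

COGS = $17,374.55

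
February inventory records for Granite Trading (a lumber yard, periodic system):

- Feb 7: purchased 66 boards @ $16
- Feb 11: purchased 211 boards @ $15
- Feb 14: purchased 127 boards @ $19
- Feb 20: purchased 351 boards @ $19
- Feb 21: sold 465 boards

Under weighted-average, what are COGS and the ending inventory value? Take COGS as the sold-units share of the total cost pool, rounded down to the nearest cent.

COGS = $8,193.23; ending inventory = $5,109.77

Feb 21, sell 465: 465/755 × $13,303.00 → $8,193.23
Ending inventory (cost pool remaining) = $5,109.77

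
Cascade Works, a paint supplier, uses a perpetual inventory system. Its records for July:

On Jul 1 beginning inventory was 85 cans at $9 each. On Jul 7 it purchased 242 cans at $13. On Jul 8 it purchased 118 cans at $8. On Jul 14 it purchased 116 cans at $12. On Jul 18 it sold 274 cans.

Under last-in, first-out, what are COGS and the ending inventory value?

COGS = $2,856; ending inventory = $3,391

Jul 18, 274 sold [LIFO — newest first]: 116 @ $12 + 118 @ $8 + 40 @ $13 = $2,856
Ending inventory: 85 @ $9 + 202 @ $13 = $3,391
Check: goods available $6,247 = COGS $2,856 + ending $3,391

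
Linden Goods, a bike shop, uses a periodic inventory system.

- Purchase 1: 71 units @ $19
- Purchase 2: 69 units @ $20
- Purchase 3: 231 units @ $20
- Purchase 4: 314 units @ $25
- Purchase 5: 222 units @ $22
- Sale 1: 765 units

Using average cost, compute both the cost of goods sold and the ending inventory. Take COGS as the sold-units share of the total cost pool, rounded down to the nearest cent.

COGS = $16,938.80; ending inventory = $3,144.20

Sale 1, sell 765: 765/907 × $20,083.00 → $16,938.80
Ending inventory (cost pool remaining) = $3,144.20
Check: goods available $20,083.00 = COGS $16,938.80 + ending $3,144.20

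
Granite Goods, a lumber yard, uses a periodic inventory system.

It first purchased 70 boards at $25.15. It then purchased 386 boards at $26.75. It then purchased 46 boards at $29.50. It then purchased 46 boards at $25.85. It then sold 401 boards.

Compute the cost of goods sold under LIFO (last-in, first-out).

Sale 1 (401) [LIFO — newest first]: 46 @ $25.85 + 46 @ $29.50 + 309 @ $26.75 = $10,811.85
Ending inventory: 70 @ $25.15 + 77 @ $26.75 = $3,820.25
Check: goods available $14,632.10 = COGS $10,811.85 + ending $3,820.25

COGS = $10,811.85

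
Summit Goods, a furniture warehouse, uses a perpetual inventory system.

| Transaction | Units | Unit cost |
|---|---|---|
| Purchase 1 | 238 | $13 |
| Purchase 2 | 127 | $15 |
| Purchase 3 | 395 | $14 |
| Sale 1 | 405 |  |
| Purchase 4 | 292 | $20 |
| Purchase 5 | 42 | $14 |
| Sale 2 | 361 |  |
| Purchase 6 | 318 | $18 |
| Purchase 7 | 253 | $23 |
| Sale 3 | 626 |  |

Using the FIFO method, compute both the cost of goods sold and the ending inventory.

COGS = $22,321; ending inventory = $6,179

Sale 1 (405) [FIFO — oldest first]: 238 @ $13 + 127 @ $15 + 40 @ $14 = $5,559
Sale 2 (361) [FIFO — oldest first]: 355 @ $14 + 6 @ $20 = $5,090
Sale 3 (626) [FIFO — oldest first]: 286 @ $20 + 42 @ $14 + 298 @ $18 = $11,672
Total COGS = $5,559 + $5,090 + $11,672 = $22,321
Ending inventory: 20 @ $18 + 253 @ $23 = $6,179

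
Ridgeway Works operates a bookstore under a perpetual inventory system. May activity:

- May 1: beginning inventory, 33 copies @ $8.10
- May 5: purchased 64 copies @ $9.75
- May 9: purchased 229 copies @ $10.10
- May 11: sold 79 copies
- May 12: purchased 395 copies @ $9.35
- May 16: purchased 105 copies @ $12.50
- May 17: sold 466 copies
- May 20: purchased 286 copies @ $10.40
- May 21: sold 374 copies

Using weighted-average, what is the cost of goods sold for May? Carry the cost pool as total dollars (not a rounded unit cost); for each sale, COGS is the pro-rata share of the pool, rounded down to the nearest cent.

COGS = $9,220.08

After May 1: 33 on hand, pool $267.30 (≈ $8.1000 each)
After May 5: 97 on hand, pool $891.30 (≈ $9.1887 each)
After May 9: 326 on hand, pool $3,204.20 (≈ $9.8288 each)
May 11, sell 79: 79/326 × $3,204.20 → $776.47
After May 12: 642 on hand, pool $6,120.98 (≈ $9.5342 each)
After May 16: 747 on hand, pool $7,433.48 (≈ $9.9511 each)
May 17, sell 466: 466/747 × $7,433.48 → $4,637.21
After May 20: 567 on hand, pool $5,770.67 (≈ $10.1775 each)
May 21, sell 374: 374/567 × $5,770.67 → $3,806.40
Total COGS = $776.47 + $4,637.21 + $3,806.40 = $9,220.08
Ending inventory (cost pool remaining) = $1,964.27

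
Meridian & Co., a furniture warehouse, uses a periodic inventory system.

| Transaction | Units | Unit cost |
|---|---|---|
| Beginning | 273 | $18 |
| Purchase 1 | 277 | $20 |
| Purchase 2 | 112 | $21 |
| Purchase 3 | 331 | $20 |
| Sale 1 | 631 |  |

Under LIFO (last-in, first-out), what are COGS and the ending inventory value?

COGS = $12,732; ending inventory = $6,694

Sale 1 (631) [LIFO — newest first]: 331 @ $20 + 112 @ $21 + 188 @ $20 = $12,732
Ending inventory: 273 @ $18 + 89 @ $20 = $6,694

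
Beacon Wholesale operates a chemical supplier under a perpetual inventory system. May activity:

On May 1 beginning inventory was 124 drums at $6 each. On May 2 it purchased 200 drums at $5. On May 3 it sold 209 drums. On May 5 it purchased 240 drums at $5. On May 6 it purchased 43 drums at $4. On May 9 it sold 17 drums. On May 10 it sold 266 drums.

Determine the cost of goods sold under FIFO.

COGS = $2,584

May 3, 209 sold [FIFO — oldest first]: 124 @ $6 + 85 @ $5 = $1,169
May 9, 17 sold [FIFO — oldest first]: 17 @ $5 = $85
May 10, 266 sold [FIFO — oldest first]: 98 @ $5 + 168 @ $5 = $1,330
Total COGS = $1,169 + $85 + $1,330 = $2,584
Ending inventory: 72 @ $5 + 43 @ $4 = $532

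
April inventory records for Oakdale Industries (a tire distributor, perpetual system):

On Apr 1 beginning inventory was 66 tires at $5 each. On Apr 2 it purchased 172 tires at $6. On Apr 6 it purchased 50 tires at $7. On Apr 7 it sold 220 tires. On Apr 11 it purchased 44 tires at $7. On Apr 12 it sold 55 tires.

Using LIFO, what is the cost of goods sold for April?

Apr 7, 220 sold [LIFO — newest first]: 50 @ $7 + 170 @ $6 = $1,370
Apr 12, 55 sold [LIFO — newest first]: 44 @ $7 + 2 @ $6 + 9 @ $5 = $365
Total COGS = $1,370 + $365 = $1,735
Ending inventory: 57 @ $5 = $285

COGS = $1,735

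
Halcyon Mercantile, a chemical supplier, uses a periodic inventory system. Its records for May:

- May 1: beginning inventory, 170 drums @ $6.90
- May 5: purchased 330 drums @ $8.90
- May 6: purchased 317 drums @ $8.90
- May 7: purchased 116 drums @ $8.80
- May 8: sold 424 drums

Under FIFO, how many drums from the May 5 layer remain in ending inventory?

May 8, 424 sold [FIFO — oldest first]: 170 @ $6.90 + 254 @ $8.90 = $3,433.60
Ending inventory: 76 @ $8.90 + 317 @ $8.90 + 116 @ $8.80 = $4,518.50
Check: goods available $7,952.10 = COGS $3,433.60 + ending $4,518.50

76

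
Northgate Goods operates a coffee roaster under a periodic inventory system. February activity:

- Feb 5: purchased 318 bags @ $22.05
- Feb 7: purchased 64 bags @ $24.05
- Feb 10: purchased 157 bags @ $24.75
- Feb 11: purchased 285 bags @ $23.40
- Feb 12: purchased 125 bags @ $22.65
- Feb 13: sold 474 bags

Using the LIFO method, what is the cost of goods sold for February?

COGS = $11,084.25

Feb 13, 474 sold [LIFO — newest first]: 125 @ $22.65 + 285 @ $23.40 + 64 @ $24.75 = $11,084.25
Ending inventory: 318 @ $22.05 + 64 @ $24.05 + 93 @ $24.75 = $10,852.85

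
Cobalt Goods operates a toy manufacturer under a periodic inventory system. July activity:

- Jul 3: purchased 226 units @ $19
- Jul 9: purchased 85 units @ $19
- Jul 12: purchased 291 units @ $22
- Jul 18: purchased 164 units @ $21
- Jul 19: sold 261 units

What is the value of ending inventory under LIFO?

Jul 19, 261 sold [LIFO — newest first]: 164 @ $21 + 97 @ $22 = $5,578
Ending inventory: 226 @ $19 + 85 @ $19 + 194 @ $22 = $10,177

Ending inventory = $10,177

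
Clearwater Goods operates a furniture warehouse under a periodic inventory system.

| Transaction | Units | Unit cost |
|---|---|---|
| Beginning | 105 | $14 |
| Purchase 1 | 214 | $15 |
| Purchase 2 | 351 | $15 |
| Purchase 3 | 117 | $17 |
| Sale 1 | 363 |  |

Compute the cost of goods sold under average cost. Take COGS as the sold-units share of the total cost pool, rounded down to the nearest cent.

Sale 1, sell 363: 363/787 × $11,934.00 → $5,504.50
Ending inventory (cost pool remaining) = $6,429.50

COGS = $5,504.50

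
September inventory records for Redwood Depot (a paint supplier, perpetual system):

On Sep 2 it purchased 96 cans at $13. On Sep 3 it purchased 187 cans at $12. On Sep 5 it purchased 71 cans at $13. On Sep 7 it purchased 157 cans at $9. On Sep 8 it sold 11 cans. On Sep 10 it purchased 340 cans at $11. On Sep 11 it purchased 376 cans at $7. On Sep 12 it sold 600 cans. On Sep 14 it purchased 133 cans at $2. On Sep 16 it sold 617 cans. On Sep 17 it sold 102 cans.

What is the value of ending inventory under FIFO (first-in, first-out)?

Sep 8, 11 sold [FIFO — oldest first]: 11 @ $13 = $143
Sep 12, 600 sold [FIFO — oldest first]: 85 @ $13 + 187 @ $12 + 71 @ $13 + 157 @ $9 + 100 @ $11 = $6,785
Sep 16, 617 sold [FIFO — oldest first]: 240 @ $11 + 376 @ $7 + 1 @ $2 = $5,274
Sep 17, 102 sold [FIFO — oldest first]: 102 @ $2 = $204
Total COGS = $143 + $6,785 + $5,274 + $204 = $12,406
Ending inventory: 30 @ $2 = $60

Ending inventory = $60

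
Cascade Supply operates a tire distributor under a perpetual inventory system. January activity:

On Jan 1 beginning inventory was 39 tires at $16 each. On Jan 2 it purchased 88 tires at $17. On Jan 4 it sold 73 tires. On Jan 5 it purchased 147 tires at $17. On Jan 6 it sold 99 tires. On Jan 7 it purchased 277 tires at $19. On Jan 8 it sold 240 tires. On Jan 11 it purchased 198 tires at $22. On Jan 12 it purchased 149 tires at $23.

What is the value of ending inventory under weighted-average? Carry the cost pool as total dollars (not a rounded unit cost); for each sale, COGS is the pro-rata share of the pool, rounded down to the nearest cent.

Ending inventory = $10,346.10

After Jan 1: 39 on hand, pool $624.00 (≈ $16.0000 each)
After Jan 2: 127 on hand, pool $2,120.00 (≈ $16.6929 each)
Jan 4, sell 73: 73/127 × $2,120.00 → $1,218.58
After Jan 5: 201 on hand, pool $3,400.42 (≈ $16.9175 each)
Jan 6, sell 99: 99/201 × $3,400.42 → $1,674.83
After Jan 7: 379 on hand, pool $6,988.59 (≈ $18.4396 each)
Jan 8, sell 240: 240/379 × $6,988.59 → $4,425.49
After Jan 11: 337 on hand, pool $6,919.10 (≈ $20.5315 each)
After Jan 12: 486 on hand, pool $10,346.10 (≈ $21.2883 each)
Total COGS = $1,218.58 + $1,674.83 + $4,425.49 = $7,318.90
Ending inventory (cost pool remaining) = $10,346.10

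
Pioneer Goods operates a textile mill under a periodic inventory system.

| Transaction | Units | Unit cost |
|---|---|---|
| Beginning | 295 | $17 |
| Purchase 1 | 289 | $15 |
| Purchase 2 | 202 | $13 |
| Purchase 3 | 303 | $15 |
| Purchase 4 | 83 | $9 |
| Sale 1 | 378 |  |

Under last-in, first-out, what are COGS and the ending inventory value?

COGS = $5,172; ending inventory = $12,096

Sale 1 (378) [LIFO — newest first]: 83 @ $9 + 295 @ $15 = $5,172
Ending inventory: 295 @ $17 + 289 @ $15 + 202 @ $13 + 8 @ $15 = $12,096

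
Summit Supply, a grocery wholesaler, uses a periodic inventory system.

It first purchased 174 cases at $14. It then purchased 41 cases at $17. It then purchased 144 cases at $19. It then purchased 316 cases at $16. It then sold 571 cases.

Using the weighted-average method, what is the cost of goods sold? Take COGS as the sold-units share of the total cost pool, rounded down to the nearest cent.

Sale 1, sell 571: 571/675 × $10,925.00 → $9,241.74
Ending inventory (cost pool remaining) = $1,683.26

COGS = $9,241.74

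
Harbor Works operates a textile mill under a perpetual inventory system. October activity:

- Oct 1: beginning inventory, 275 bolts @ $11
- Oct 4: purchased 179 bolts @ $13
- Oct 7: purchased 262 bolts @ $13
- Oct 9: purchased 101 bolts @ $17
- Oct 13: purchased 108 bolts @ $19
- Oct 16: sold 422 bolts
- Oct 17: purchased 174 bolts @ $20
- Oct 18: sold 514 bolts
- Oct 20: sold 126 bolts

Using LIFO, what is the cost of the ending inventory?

Oct 16, 422 sold [LIFO — newest first]: 108 @ $19 + 101 @ $17 + 213 @ $13 = $6,538
Oct 18, 514 sold [LIFO — newest first]: 174 @ $20 + 49 @ $13 + 179 @ $13 + 112 @ $11 = $7,676
Oct 20, 126 sold [LIFO — newest first]: 126 @ $11 = $1,386
Total COGS = $6,538 + $7,676 + $1,386 = $15,600
Ending inventory: 37 @ $11 = $407

Ending inventory = $407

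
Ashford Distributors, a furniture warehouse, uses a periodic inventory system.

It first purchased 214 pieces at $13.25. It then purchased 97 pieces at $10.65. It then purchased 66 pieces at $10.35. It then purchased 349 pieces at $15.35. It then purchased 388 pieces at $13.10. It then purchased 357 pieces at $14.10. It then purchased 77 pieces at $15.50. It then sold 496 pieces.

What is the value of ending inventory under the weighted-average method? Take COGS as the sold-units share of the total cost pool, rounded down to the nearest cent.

Sale 1, sell 496: 496/1548 × $21,218.80 → $6,798.78
Ending inventory (cost pool remaining) = $14,420.02
Check: goods available $21,218.80 = COGS $6,798.78 + ending $14,420.02

Ending inventory = $14,420.02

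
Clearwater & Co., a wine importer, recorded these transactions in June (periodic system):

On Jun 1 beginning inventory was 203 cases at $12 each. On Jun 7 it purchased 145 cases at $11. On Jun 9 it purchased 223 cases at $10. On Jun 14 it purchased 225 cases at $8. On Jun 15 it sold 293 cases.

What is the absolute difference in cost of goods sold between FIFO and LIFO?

$946

FIFO COGS: 203 @ $12 + 90 @ $11 = $3,426
LIFO COGS: 225 @ $8 + 68 @ $10 = $2,480
Difference = |$3,426 − $2,480| = $946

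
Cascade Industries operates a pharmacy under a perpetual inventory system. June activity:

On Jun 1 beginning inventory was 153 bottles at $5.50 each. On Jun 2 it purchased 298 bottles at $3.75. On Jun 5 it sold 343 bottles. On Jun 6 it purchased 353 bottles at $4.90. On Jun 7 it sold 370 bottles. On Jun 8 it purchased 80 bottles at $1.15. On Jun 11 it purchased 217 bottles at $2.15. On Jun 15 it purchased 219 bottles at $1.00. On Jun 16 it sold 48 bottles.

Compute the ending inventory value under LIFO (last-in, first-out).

Ending inventory = $1,230.05

Jun 5, 343 sold [LIFO — newest first]: 298 @ $3.75 + 45 @ $5.50 = $1,365.00
Jun 7, 370 sold [LIFO — newest first]: 353 @ $4.90 + 17 @ $5.50 = $1,823.20
Jun 16, 48 sold [LIFO — newest first]: 48 @ $1.00 = $48.00
Total COGS = $1,365.00 + $1,823.20 + $48.00 = $3,236.20
Ending inventory: 91 @ $5.50 + 80 @ $1.15 + 217 @ $2.15 + 171 @ $1.00 = $1,230.05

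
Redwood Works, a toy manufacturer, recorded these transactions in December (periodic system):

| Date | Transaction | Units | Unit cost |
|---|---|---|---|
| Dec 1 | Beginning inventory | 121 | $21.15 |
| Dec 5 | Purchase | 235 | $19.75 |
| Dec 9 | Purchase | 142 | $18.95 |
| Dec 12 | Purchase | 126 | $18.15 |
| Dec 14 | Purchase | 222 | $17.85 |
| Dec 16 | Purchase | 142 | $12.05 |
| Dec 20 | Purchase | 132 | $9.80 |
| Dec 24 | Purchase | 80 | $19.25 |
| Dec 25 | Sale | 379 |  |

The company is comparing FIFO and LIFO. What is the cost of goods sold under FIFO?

FIFO COGS: 121 @ $21.15 + 235 @ $19.75 + 23 @ $18.95 = $7,636.25
LIFO COGS: 80 @ $19.25 + 132 @ $9.80 + 142 @ $12.05 + 25 @ $17.85 = $4,990.95

COGS = $7,636.25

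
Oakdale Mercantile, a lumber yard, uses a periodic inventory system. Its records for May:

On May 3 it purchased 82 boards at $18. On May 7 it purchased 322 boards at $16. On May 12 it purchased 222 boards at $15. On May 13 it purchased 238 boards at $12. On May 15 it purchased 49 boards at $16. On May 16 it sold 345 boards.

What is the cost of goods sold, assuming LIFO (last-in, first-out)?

COGS = $4,510

May 16, 345 sold [LIFO — newest first]: 49 @ $16 + 238 @ $12 + 58 @ $15 = $4,510
Ending inventory: 82 @ $18 + 322 @ $16 + 164 @ $15 = $9,088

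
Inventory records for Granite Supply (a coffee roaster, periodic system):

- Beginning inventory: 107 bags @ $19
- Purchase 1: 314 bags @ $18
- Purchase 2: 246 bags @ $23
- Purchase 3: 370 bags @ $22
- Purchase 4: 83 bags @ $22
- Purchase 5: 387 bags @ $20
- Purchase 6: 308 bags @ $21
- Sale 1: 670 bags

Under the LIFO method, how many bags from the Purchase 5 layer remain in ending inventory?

25

Sale 1 (670) [LIFO — newest first]: 308 @ $21 + 362 @ $20 = $13,708
Ending inventory: 107 @ $19 + 314 @ $18 + 246 @ $23 + 370 @ $22 + 83 @ $22 + 25 @ $20 = $23,809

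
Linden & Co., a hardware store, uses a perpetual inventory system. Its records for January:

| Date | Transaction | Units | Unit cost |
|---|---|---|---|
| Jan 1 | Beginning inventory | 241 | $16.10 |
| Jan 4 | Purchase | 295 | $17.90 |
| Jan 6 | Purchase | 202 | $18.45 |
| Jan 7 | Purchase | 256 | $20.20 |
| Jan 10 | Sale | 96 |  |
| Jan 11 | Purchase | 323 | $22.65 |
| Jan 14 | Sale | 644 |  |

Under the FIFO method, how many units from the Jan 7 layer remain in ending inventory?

254

Jan 10, 96 sold [FIFO — oldest first]: 96 @ $16.10 = $1,545.60
Jan 14, 644 sold [FIFO — oldest first]: 145 @ $16.10 + 295 @ $17.90 + 202 @ $18.45 + 2 @ $20.20 = $11,382.30
Total COGS = $1,545.60 + $11,382.30 = $12,927.90
Ending inventory: 254 @ $20.20 + 323 @ $22.65 = $12,446.75
Check: goods available $25,374.65 = COGS $12,927.90 + ending $12,446.75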